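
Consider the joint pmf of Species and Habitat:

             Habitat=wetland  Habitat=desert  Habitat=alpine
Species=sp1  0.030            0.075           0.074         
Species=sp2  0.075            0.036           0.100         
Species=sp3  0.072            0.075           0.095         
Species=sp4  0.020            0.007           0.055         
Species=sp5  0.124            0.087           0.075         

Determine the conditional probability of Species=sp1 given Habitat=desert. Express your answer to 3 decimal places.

0.268

P(Habitat=desert) = 0.075 + 0.036 + 0.075 + 0.007 + 0.087 = 0.280.
P(Species=sp1 | Habitat=desert) = 0.075/0.280 = 0.268.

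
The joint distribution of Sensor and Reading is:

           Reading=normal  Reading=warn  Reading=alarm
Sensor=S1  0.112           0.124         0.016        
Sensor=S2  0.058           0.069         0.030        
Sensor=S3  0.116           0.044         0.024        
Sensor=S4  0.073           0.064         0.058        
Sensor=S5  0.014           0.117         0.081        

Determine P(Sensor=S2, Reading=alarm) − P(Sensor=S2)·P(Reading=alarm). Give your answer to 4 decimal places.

-0.0028

P(Sensor=S2) = 0.058 + 0.069 + 0.030 = 0.157.
P(Reading=alarm) = 0.016 + 0.030 + 0.024 + 0.058 + 0.081 = 0.209.
P(Sensor=S2, Reading=alarm) − P(Sensor=S2)P(Reading=alarm) = 0.030 − 0.157×0.209 = -0.0028.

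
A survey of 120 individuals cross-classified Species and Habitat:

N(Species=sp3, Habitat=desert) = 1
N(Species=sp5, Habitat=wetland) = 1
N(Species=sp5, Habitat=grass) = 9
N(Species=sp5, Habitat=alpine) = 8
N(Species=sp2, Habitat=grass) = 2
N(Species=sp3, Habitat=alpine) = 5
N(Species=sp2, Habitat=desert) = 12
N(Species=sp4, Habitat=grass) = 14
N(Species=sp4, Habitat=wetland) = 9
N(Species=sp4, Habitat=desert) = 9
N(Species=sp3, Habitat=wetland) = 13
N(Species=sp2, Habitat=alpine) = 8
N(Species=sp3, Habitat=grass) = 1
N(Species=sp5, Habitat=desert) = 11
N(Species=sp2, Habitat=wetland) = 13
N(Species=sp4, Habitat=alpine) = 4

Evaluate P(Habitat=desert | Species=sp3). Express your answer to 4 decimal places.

0.0500

Total with Species=sp3: 1 + 13 + 1 + 5 = 20.
P(Habitat=desert | Species=sp3) = 1/20 = 0.0500.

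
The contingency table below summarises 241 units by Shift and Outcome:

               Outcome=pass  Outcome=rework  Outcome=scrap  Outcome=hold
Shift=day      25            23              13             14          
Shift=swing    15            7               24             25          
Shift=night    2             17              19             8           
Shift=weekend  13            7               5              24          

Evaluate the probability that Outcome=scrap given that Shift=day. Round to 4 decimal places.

0.1733

Total with Shift=day: 25 + 23 + 13 + 14 = 75.
P(Outcome=scrap | Shift=day) = 13/75 = 0.1733.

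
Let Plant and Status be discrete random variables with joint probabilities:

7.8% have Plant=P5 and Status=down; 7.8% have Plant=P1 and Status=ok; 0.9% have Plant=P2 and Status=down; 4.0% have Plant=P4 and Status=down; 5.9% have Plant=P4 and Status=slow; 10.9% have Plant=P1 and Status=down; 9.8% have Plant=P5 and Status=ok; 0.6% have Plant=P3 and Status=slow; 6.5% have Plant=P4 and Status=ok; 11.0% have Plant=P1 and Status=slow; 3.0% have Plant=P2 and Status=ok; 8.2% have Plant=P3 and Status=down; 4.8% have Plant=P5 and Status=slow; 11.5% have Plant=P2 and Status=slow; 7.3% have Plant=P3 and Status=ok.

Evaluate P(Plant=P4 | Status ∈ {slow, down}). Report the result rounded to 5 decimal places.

P(Status=slow) = 0.110 + 0.115 + 0.006 + 0.059 + 0.048 = 0.338.
P(Status=down) = 0.109 + 0.009 + 0.082 + 0.040 + 0.078 = 0.318.
P(Status ∈ {slow, down}) = 0.338 + 0.318 = 0.656; P(Plant=P4, Status ∈ {slow, down}) = 0.059 + 0.040 = 0.099.
P(Plant=P4 | Status ∈ {slow, down}) = 0.099/0.656 = 0.15091.

0.15091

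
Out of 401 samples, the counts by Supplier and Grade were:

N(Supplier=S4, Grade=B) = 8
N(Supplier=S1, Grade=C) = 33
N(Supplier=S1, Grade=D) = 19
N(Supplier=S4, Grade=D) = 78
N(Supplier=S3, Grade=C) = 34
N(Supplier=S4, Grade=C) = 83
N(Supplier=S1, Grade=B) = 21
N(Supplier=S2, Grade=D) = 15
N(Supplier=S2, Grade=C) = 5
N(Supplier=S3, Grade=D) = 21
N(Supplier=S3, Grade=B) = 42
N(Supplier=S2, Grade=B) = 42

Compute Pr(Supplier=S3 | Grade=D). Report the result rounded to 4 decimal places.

0.1579

Total with Grade=D: 19 + 15 + 21 + 78 = 133.
P(Supplier=S3 | Grade=D) = 21/133 = 0.1579.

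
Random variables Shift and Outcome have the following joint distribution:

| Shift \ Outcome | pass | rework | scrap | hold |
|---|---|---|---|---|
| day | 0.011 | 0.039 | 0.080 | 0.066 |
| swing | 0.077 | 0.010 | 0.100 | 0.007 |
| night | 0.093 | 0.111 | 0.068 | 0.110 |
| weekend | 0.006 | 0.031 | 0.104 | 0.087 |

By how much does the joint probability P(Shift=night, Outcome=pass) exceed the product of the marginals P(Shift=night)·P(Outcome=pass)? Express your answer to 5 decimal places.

0.02157

P(Shift=night) = 0.093 + 0.111 + 0.068 + 0.110 = 0.382.
P(Outcome=pass) = 0.011 + 0.077 + 0.093 + 0.006 = 0.187.
P(Shift=night, Outcome=pass) − P(Shift=night)P(Outcome=pass) = 0.093 − 0.382×0.187 = 0.02157.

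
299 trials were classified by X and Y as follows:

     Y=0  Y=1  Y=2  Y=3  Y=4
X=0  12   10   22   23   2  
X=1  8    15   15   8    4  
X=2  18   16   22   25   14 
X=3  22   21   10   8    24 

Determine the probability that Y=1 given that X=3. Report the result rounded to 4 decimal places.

Total with X=3: 22 + 21 + 10 + 8 + 24 = 85.
P(Y=1 | X=3) = 21/85 = 0.2471.

0.2471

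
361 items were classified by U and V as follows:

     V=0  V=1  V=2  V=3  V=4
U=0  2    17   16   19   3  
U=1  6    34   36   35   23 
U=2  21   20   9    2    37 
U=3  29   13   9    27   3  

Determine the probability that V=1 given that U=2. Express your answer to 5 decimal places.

0.22472

Total with U=2: 21 + 20 + 9 + 2 + 37 = 89.
P(V=1 | U=2) = 20/89 = 0.22472.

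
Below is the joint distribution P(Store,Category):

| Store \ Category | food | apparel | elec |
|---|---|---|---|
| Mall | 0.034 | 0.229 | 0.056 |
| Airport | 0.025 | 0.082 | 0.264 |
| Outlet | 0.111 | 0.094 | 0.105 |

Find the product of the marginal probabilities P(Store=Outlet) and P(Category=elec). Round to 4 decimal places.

0.1318

P(Store=Outlet) = 0.111 + 0.094 + 0.105 = 0.310.
P(Category=elec) = 0.056 + 0.264 + 0.105 = 0.425.
Product: 0.310 × 0.425 = 0.1318.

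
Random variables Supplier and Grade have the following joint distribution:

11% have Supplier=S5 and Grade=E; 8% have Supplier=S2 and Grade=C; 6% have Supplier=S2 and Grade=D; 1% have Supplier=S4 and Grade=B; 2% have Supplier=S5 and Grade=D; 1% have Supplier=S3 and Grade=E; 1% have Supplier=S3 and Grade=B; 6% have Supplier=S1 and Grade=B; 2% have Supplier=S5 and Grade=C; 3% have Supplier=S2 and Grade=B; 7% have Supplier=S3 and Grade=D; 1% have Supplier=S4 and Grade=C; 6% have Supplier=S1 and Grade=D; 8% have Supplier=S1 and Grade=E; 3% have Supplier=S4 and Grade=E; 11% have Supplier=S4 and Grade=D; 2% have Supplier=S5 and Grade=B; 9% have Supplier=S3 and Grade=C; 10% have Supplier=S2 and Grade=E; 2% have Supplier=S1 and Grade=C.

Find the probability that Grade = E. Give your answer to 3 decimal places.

0.330

P(Grade=E) = 0.08 + 0.10 + 0.01 + 0.03 + 0.11 = 0.33.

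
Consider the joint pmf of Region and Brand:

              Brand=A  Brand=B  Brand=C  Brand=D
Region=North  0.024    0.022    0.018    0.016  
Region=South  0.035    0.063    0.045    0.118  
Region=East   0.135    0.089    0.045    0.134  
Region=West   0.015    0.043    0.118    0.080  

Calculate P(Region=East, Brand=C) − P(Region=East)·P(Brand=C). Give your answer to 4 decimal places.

P(Region=East) = 0.135 + 0.089 + 0.045 + 0.134 = 0.403.
P(Brand=C) = 0.018 + 0.045 + 0.045 + 0.118 = 0.226.
P(Region=East, Brand=C) − P(Region=East)P(Brand=C) = 0.045 − 0.403×0.226 = -0.0461.

-0.0461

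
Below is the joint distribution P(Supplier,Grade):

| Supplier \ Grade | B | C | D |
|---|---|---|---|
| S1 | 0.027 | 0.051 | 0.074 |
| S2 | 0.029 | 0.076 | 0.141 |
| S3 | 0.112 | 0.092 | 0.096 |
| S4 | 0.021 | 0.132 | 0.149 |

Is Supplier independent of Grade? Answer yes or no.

P(Supplier=S3) = 0.300 and P(Grade=B) = 0.189, so their product is 0.05670, but P(Supplier=S3, Grade=B) = 0.112. Since these differ, Supplier and Grade are not independent.

no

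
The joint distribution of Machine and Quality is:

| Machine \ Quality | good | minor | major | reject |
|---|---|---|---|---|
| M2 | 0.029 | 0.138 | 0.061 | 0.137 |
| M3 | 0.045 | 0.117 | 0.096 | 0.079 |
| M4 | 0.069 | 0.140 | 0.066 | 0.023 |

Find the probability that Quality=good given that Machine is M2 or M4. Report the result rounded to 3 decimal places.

P(Machine=M2) = 0.029 + 0.138 + 0.061 + 0.137 = 0.365.
P(Machine=M4) = 0.069 + 0.140 + 0.066 + 0.023 = 0.298.
P(Machine ∈ {M2, M4}) = 0.365 + 0.298 = 0.663; P(Quality=good, Machine ∈ {M2, M4}) = 0.029 + 0.069 = 0.098.
P(Quality=good | Machine ∈ {M2, M4}) = 0.098/0.663 = 0.148.

0.148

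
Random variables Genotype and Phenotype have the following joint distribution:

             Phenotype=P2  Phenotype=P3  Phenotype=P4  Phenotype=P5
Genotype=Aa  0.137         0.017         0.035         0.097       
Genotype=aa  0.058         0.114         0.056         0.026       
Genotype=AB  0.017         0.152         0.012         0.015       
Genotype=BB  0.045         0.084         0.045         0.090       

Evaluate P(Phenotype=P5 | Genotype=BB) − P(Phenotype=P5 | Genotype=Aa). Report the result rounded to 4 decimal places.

0.0017

P(Genotype=BB) = 0.045 + 0.084 + 0.045 + 0.090 = 0.264; P(Phenotype=P5 | Genotype=BB) = 0.090/0.264 = 0.34091.
P(Genotype=Aa) = 0.137 + 0.017 + 0.035 + 0.097 = 0.286; P(Phenotype=P5 | Genotype=Aa) = 0.097/0.286 = 0.33916.
Difference = 0.0017.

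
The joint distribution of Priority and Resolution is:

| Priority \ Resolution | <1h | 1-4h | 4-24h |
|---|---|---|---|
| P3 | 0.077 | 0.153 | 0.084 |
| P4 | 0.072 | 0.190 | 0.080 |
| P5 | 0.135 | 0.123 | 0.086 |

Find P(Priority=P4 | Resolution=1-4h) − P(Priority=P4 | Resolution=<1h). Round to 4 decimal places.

0.1542

P(Resolution=1-4h) = 0.153 + 0.190 + 0.123 = 0.466; P(Priority=P4 | Resolution=1-4h) = 0.190/0.466 = 0.40773.
P(Resolution=<1h) = 0.077 + 0.072 + 0.135 = 0.284; P(Priority=P4 | Resolution=<1h) = 0.072/0.284 = 0.25352.
Difference = 0.1542.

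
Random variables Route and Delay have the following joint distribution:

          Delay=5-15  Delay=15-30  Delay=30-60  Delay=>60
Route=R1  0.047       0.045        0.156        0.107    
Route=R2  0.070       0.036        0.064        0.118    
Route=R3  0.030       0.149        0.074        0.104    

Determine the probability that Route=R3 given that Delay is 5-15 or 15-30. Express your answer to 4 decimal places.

P(Delay=5-15) = 0.047 + 0.070 + 0.030 = 0.147.
P(Delay=15-30) = 0.045 + 0.036 + 0.149 = 0.230.
P(Delay ∈ {5-15, 15-30}) = 0.147 + 0.230 = 0.377; P(Route=R3, Delay ∈ {5-15, 15-30}) = 0.030 + 0.149 = 0.179.
P(Route=R3 | Delay ∈ {5-15, 15-30}) = 0.179/0.377 = 0.4748.

0.4748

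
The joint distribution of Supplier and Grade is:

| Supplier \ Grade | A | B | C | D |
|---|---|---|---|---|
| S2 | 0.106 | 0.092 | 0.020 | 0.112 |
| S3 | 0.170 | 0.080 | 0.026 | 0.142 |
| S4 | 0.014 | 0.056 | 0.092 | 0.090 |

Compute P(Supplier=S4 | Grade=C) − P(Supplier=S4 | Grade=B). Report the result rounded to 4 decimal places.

0.4211

P(Grade=C) = 0.020 + 0.026 + 0.092 = 0.138; P(Supplier=S4 | Grade=C) = 0.092/0.138 = 0.66667.
P(Grade=B) = 0.092 + 0.080 + 0.056 = 0.228; P(Supplier=S4 | Grade=B) = 0.056/0.228 = 0.24561.
Difference = 0.4211.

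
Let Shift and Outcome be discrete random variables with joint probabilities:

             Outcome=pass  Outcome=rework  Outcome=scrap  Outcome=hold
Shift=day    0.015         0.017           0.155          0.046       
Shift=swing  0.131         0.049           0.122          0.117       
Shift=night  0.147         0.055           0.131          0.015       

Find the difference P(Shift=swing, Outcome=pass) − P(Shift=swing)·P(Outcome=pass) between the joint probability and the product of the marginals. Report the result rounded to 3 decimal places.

0.008

P(Shift=swing) = 0.131 + 0.049 + 0.122 + 0.117 = 0.419.
P(Outcome=pass) = 0.015 + 0.131 + 0.147 = 0.293.
P(Shift=swing, Outcome=pass) − P(Shift=swing)P(Outcome=pass) = 0.131 − 0.419×0.293 = 0.008.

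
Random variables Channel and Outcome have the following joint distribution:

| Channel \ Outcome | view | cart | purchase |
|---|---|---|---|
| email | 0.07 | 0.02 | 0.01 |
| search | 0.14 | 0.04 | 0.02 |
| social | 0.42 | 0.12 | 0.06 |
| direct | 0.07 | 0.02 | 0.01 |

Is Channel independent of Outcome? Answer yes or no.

yes

Every cell satisfies P(Channel,Outcome) = P(Channel)·P(Outcome). For instance P(Channel=social) = 0.60, P(Outcome=cart) = 0.20, and 0.60×0.20 = 0.12 matches the joint entry. So Channel and Outcome are independent.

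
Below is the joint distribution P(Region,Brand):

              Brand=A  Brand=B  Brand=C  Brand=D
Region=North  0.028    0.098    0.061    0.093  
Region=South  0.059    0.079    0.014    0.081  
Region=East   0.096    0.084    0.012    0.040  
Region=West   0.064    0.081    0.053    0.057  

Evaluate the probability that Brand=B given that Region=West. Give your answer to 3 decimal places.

0.318

P(Region=West) = 0.064 + 0.081 + 0.053 + 0.057 = 0.255.
P(Brand=B | Region=West) = 0.081/0.255 = 0.318.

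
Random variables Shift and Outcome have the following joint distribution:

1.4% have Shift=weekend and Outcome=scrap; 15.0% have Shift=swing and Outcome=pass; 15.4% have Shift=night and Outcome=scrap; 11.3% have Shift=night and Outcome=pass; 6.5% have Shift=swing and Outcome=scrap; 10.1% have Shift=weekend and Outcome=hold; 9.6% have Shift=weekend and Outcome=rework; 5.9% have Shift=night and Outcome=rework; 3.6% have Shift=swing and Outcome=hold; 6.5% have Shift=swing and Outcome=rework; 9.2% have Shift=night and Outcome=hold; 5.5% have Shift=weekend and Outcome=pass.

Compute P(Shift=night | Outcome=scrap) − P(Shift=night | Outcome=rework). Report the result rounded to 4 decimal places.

P(Outcome=scrap) = 0.065 + 0.154 + 0.014 = 0.233; P(Shift=night | Outcome=scrap) = 0.154/0.233 = 0.66094.
P(Outcome=rework) = 0.065 + 0.059 + 0.096 = 0.220; P(Shift=night | Outcome=rework) = 0.059/0.220 = 0.26818.
Difference = 0.3928.

0.3928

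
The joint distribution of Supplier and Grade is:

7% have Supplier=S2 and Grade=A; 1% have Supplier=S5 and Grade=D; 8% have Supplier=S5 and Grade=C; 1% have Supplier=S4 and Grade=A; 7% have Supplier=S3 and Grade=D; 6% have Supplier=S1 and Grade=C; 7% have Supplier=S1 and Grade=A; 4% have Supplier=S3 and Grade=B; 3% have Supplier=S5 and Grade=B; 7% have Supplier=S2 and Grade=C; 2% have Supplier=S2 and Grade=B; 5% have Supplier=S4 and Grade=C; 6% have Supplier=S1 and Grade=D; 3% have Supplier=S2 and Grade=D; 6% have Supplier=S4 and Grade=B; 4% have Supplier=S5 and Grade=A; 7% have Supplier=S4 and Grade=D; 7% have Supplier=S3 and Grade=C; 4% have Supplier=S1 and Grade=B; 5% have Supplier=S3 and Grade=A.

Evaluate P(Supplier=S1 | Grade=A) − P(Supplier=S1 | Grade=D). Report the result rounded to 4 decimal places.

P(Grade=A) = 0.07 + 0.07 + 0.05 + 0.01 + 0.04 = 0.24; P(Supplier=S1 | Grade=A) = 0.07/0.24 = 0.29167.
P(Grade=D) = 0.06 + 0.03 + 0.07 + 0.07 + 0.01 = 0.24; P(Supplier=S1 | Grade=D) = 0.06/0.24 = 0.25000.
Difference = 0.0417.

0.0417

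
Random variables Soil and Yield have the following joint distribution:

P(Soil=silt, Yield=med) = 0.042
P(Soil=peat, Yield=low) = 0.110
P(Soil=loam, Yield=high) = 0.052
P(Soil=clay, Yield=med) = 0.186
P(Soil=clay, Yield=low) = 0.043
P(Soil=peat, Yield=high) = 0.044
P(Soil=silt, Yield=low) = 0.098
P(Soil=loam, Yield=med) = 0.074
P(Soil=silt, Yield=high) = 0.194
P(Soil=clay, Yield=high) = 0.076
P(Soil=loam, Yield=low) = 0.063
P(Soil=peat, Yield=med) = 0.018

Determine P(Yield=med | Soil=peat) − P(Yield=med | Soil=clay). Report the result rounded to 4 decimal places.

-0.5052

P(Soil=peat) = 0.110 + 0.018 + 0.044 = 0.172; P(Yield=med | Soil=peat) = 0.018/0.172 = 0.10465.
P(Soil=clay) = 0.043 + 0.186 + 0.076 = 0.305; P(Yield=med | Soil=clay) = 0.186/0.305 = 0.60984.
Difference = -0.5052.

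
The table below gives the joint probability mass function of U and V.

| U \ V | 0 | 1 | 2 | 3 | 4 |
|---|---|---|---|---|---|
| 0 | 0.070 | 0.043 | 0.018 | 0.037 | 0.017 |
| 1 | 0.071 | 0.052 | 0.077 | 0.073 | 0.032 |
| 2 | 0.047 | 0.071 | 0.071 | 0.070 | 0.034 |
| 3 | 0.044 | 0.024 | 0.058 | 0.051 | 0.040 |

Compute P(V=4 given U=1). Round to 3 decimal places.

0.105

P(U=1) = 0.071 + 0.052 + 0.077 + 0.073 + 0.032 = 0.305.
P(V=4 | U=1) = 0.032/0.305 = 0.105.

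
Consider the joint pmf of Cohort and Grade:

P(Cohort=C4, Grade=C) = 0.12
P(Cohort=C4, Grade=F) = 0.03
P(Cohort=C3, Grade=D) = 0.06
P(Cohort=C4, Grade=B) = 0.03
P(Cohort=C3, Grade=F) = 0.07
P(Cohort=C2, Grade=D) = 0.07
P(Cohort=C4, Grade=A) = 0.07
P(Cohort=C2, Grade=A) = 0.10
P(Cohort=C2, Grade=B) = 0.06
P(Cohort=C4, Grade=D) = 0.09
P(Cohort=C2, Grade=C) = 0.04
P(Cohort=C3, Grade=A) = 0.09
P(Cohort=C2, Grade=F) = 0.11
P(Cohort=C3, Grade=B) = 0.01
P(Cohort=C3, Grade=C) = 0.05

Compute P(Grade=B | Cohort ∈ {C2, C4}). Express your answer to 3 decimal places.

P(Cohort=C2) = 0.10 + 0.06 + 0.04 + 0.07 + 0.11 = 0.38.
P(Cohort=C4) = 0.07 + 0.03 + 0.12 + 0.09 + 0.03 = 0.34.
P(Cohort ∈ {C2, C4}) = 0.38 + 0.34 = 0.72; P(Grade=B, Cohort ∈ {C2, C4}) = 0.06 + 0.03 = 0.09.
P(Grade=B | Cohort ∈ {C2, C4}) = 0.09/0.72 = 0.125.

0.125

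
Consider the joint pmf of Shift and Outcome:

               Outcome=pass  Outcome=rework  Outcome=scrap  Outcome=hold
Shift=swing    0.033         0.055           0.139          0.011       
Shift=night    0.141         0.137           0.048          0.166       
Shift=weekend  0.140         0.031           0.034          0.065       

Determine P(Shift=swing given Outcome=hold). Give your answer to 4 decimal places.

0.0455

P(Outcome=hold) = 0.011 + 0.166 + 0.065 = 0.242.
P(Shift=swing | Outcome=hold) = 0.011/0.242 = 0.0455.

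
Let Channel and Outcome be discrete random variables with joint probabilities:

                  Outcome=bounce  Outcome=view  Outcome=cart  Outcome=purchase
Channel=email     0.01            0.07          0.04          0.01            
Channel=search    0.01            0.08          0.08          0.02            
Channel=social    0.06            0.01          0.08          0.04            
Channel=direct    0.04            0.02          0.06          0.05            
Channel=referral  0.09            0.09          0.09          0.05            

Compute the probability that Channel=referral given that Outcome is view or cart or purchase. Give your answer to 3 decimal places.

P(Outcome=view) = 0.07 + 0.08 + 0.01 + 0.02 + 0.09 = 0.27.
P(Outcome=cart) = 0.04 + 0.08 + 0.08 + 0.06 + 0.09 = 0.35.
P(Outcome=purchase) = 0.01 + 0.02 + 0.04 + 0.05 + 0.05 = 0.17.
P(Outcome ∈ {view, cart, purchase}) = 0.27 + 0.35 + 0.17 = 0.79; P(Channel=referral, Outcome ∈ {view, cart, purchase}) = 0.09 + 0.09 + 0.05 = 0.23.
P(Channel=referral | Outcome ∈ {view, cart, purchase}) = 0.23/0.79 = 0.291.

0.291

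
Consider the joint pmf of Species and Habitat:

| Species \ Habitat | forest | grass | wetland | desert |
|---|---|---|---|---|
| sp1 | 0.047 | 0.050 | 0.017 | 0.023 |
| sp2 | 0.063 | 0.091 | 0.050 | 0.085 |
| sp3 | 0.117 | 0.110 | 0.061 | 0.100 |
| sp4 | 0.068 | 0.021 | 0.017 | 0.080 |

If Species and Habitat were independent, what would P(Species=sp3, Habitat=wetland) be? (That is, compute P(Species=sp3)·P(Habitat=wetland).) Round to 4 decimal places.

P(Species=sp3) = 0.117 + 0.110 + 0.061 + 0.100 = 0.388.
P(Habitat=wetland) = 0.017 + 0.050 + 0.061 + 0.017 = 0.145.
Product: 0.388 × 0.145 = 0.0563.

0.0563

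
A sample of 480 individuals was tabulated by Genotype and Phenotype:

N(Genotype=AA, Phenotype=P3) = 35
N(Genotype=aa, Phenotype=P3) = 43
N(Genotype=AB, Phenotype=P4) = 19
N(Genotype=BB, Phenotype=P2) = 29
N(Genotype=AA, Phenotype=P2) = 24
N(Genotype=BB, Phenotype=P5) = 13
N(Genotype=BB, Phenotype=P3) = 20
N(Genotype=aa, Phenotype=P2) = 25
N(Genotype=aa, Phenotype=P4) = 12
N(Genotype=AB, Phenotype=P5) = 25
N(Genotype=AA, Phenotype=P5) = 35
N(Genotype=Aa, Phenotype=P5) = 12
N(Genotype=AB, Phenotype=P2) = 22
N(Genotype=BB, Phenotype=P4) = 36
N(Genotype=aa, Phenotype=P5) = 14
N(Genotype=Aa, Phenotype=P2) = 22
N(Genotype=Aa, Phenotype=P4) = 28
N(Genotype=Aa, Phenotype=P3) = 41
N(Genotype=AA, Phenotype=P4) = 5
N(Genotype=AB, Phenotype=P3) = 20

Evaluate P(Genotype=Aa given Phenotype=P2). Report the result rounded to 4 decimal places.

0.1803

Total with Phenotype=P2: 24 + 22 + 25 + 22 + 29 = 122.
P(Genotype=Aa | Phenotype=P2) = 22/122 = 0.1803.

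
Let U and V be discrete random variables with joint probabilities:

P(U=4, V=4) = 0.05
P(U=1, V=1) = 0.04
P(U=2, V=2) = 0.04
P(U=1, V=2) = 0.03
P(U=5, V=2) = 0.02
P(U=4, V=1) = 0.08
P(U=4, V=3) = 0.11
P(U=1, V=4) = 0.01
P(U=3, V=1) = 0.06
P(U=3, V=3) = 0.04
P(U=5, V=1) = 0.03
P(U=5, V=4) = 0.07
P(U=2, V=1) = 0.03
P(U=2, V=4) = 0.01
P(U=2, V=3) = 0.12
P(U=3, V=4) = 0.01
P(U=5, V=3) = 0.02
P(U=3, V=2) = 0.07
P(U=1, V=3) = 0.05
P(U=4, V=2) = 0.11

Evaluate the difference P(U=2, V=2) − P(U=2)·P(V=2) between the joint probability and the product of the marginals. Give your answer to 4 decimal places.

P(U=2) = 0.03 + 0.04 + 0.12 + 0.01 = 0.20.
P(V=2) = 0.03 + 0.04 + 0.07 + 0.11 + 0.02 = 0.27.
P(U=2, V=2) − P(U=2)P(V=2) = 0.04 − 0.20×0.27 = -0.0140.

-0.0140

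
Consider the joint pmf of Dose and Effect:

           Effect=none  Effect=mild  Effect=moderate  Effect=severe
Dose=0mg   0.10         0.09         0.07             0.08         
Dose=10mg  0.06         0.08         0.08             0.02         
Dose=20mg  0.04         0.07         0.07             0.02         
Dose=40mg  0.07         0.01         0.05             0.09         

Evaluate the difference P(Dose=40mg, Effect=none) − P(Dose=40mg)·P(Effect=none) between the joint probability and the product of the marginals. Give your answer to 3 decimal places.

P(Dose=40mg) = 0.07 + 0.01 + 0.05 + 0.09 = 0.22.
P(Effect=none) = 0.10 + 0.06 + 0.04 + 0.07 = 0.27.
P(Dose=40mg, Effect=none) − P(Dose=40mg)P(Effect=none) = 0.07 − 0.22×0.27 = 0.011.

0.011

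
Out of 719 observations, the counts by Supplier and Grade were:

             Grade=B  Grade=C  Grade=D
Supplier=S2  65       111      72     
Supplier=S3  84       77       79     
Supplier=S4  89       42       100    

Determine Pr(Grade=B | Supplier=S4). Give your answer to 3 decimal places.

0.385

Total with Supplier=S4: 89 + 42 + 100 = 231.
P(Grade=B | Supplier=S4) = 89/231 = 0.385.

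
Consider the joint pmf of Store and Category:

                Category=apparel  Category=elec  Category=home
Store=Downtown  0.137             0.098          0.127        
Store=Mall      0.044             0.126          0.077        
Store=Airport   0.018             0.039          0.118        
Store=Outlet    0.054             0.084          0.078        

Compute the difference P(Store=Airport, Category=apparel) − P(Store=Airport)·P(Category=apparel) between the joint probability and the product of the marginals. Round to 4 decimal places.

-0.0263

P(Store=Airport) = 0.018 + 0.039 + 0.118 = 0.175.
P(Category=apparel) = 0.137 + 0.044 + 0.018 + 0.054 = 0.253.
P(Store=Airport, Category=apparel) − P(Store=Airport)P(Category=apparel) = 0.018 − 0.175×0.253 = -0.0263.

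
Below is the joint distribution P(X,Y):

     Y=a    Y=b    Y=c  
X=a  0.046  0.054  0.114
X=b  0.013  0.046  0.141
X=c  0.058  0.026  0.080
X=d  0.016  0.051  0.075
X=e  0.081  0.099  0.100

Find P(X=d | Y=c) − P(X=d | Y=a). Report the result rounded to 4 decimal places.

P(Y=c) = 0.114 + 0.141 + 0.080 + 0.075 + 0.100 = 0.510; P(X=d | Y=c) = 0.075/0.510 = 0.14706.
P(Y=a) = 0.046 + 0.013 + 0.058 + 0.016 + 0.081 = 0.214; P(X=d | Y=a) = 0.016/0.214 = 0.07477.
Difference = 0.0723.

0.0723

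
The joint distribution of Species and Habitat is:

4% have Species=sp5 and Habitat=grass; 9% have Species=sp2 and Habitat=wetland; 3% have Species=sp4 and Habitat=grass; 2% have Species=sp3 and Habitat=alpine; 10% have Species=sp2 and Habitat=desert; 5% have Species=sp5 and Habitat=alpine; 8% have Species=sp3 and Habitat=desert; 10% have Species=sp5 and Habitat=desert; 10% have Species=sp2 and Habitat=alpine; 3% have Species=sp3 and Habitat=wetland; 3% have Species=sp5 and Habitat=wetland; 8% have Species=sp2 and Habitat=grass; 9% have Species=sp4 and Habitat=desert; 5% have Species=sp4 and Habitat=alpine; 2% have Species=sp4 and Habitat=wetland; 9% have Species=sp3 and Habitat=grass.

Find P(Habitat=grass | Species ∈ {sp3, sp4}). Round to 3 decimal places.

P(Species=sp3) = 0.09 + 0.03 + 0.08 + 0.02 = 0.22.
P(Species=sp4) = 0.03 + 0.02 + 0.09 + 0.05 = 0.19.
P(Species ∈ {sp3, sp4}) = 0.22 + 0.19 = 0.41; P(Habitat=grass, Species ∈ {sp3, sp4}) = 0.09 + 0.03 = 0.12.
P(Habitat=grass | Species ∈ {sp3, sp4}) = 0.12/0.41 = 0.293.

0.293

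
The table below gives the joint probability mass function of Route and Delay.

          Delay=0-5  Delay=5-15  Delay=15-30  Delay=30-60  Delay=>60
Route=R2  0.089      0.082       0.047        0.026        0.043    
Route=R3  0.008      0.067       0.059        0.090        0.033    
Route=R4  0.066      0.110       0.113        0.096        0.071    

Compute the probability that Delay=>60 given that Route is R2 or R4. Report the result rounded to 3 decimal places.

P(Route=R2) = 0.089 + 0.082 + 0.047 + 0.026 + 0.043 = 0.287.
P(Route=R4) = 0.066 + 0.110 + 0.113 + 0.096 + 0.071 = 0.456.
P(Route ∈ {R2, R4}) = 0.287 + 0.456 = 0.743; P(Delay=>60, Route ∈ {R2, R4}) = 0.043 + 0.071 = 0.114.
P(Delay=>60 | Route ∈ {R2, R4}) = 0.114/0.743 = 0.153.

0.153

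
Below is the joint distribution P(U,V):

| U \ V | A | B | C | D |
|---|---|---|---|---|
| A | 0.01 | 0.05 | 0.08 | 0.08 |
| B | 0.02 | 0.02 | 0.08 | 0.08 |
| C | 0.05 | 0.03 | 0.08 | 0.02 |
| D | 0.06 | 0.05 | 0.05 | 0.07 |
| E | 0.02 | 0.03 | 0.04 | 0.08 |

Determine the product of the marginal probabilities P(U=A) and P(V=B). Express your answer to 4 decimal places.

0.0396

P(U=A) = 0.01 + 0.05 + 0.08 + 0.08 = 0.22.
P(V=B) = 0.05 + 0.02 + 0.03 + 0.05 + 0.03 = 0.18.
Product: 0.22 × 0.18 = 0.0396.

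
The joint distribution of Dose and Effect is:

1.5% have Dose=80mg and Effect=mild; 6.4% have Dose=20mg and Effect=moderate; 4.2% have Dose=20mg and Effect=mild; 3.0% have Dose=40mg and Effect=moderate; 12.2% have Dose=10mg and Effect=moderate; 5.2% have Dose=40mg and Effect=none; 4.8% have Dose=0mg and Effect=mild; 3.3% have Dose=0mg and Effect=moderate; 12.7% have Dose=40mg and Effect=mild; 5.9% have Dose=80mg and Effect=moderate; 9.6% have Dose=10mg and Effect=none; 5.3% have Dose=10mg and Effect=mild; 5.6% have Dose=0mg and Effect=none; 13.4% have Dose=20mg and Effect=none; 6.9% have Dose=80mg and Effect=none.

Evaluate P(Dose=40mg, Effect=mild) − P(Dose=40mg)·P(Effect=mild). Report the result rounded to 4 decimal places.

P(Dose=40mg) = 0.052 + 0.127 + 0.030 = 0.209.
P(Effect=mild) = 0.048 + 0.053 + 0.042 + 0.127 + 0.015 = 0.285.
P(Dose=40mg, Effect=mild) − P(Dose=40mg)P(Effect=mild) = 0.127 − 0.209×0.285 = 0.0674.

0.0674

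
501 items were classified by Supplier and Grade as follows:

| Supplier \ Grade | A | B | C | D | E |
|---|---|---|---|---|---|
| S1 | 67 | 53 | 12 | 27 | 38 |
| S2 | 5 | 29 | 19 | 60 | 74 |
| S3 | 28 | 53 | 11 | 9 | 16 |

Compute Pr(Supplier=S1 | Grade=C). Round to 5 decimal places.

Total with Grade=C: 12 + 19 + 11 = 42.
P(Supplier=S1 | Grade=C) = 12/42 = 0.28571.

0.28571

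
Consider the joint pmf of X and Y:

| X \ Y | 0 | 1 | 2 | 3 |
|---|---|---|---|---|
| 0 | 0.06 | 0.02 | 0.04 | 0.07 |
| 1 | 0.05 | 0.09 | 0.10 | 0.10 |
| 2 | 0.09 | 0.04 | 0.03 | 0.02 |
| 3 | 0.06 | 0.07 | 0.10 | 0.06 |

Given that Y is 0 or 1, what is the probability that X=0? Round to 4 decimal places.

0.1667

P(Y=0) = 0.06 + 0.05 + 0.09 + 0.06 = 0.26.
P(Y=1) = 0.02 + 0.09 + 0.04 + 0.07 = 0.22.
P(Y ∈ {0, 1}) = 0.26 + 0.22 = 0.48; P(X=0, Y ∈ {0, 1}) = 0.06 + 0.02 = 0.08.
P(X=0 | Y ∈ {0, 1}) = 0.08/0.48 = 0.1667.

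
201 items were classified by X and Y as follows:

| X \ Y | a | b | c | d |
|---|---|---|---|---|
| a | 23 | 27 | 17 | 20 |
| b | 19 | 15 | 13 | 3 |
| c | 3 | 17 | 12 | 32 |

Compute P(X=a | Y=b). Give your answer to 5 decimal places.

0.45763

Total with Y=b: 27 + 15 + 17 = 59.
P(X=a | Y=b) = 27/59 = 0.45763.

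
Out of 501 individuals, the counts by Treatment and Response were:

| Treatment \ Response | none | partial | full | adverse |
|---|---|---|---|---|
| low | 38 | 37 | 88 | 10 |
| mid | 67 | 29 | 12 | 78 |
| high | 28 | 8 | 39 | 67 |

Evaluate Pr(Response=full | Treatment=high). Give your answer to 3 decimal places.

0.275

Total with Treatment=high: 28 + 8 + 39 + 67 = 142.
P(Response=full | Treatment=high) = 39/142 = 0.275.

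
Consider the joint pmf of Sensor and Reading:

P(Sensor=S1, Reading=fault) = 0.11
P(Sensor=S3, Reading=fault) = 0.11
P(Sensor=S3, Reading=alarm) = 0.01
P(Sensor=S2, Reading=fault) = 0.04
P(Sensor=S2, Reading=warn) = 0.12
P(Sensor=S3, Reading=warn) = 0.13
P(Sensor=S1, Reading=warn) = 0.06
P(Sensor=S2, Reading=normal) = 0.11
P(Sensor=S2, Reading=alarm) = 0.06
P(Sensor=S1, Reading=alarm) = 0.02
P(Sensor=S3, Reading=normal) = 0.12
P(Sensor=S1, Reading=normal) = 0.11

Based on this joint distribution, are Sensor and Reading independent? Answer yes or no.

P(Sensor=S2) = 0.33 and P(Reading=fault) = 0.26, so their product is 0.0858, but P(Sensor=S2, Reading=fault) = 0.04. Since these differ, Sensor and Reading are not independent.

no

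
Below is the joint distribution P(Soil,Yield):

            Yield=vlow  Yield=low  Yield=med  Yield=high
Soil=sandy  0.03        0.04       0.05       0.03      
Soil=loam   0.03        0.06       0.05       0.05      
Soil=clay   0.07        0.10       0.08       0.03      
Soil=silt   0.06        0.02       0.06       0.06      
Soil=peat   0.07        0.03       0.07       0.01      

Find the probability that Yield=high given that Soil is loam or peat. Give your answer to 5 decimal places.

P(Soil=loam) = 0.03 + 0.06 + 0.05 + 0.05 = 0.19.
P(Soil=peat) = 0.07 + 0.03 + 0.07 + 0.01 = 0.18.
P(Soil ∈ {loam, peat}) = 0.19 + 0.18 = 0.37; P(Yield=high, Soil ∈ {loam, peat}) = 0.05 + 0.01 = 0.06.
P(Yield=high | Soil ∈ {loam, peat}) = 0.06/0.37 = 0.16216.

0.16216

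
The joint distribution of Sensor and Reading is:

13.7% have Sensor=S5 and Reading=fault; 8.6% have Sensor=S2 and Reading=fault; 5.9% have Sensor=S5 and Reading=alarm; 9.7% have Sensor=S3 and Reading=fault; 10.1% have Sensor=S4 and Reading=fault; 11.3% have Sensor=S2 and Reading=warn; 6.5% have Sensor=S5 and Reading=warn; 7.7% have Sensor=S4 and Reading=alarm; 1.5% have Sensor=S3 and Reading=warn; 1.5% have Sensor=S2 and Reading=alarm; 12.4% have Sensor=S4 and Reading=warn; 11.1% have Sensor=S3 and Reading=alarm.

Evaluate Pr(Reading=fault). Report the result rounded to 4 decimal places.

P(Reading=fault) = 0.086 + 0.097 + 0.101 + 0.137 = 0.421.

0.4210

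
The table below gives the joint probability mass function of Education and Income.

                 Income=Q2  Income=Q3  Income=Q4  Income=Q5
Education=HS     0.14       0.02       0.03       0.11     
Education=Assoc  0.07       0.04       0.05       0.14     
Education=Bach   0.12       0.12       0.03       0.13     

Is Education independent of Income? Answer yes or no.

P(Education=Bach) = 0.40 and P(Income=Q3) = 0.18, so their product is 0.0720, but P(Education=Bach, Income=Q3) = 0.12. Since these differ, Education and Income are not independent.

no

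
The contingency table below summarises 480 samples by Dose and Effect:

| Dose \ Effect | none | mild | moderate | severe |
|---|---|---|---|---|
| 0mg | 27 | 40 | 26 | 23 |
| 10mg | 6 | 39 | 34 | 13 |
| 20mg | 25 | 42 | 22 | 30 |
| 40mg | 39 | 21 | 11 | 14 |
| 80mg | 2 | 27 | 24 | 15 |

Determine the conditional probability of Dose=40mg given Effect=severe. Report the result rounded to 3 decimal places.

0.147

Total with Effect=severe: 23 + 13 + 30 + 14 + 15 = 95.
P(Dose=40mg | Effect=severe) = 14/95 = 0.147.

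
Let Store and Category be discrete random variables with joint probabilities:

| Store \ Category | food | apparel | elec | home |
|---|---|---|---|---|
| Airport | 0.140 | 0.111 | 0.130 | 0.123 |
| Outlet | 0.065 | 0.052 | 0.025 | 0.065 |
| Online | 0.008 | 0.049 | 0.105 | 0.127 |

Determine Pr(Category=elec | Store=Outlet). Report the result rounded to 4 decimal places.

P(Store=Outlet) = 0.065 + 0.052 + 0.025 + 0.065 = 0.207.
P(Category=elec | Store=Outlet) = 0.025/0.207 = 0.1208.

0.1208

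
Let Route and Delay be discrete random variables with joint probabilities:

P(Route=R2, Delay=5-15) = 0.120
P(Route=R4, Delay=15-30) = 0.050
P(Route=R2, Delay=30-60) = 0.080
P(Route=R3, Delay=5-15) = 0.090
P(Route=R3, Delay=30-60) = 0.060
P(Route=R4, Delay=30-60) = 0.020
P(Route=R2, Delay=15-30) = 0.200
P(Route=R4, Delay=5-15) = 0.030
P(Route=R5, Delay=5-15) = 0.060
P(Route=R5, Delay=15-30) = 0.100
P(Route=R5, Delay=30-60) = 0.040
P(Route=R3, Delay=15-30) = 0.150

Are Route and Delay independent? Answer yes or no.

yes

Every cell satisfies P(Route,Delay) = P(Route)·P(Delay). For instance P(Route=R4) = 0.100, P(Delay=30-60) = 0.200, and 0.100×0.200 = 0.020 matches the joint entry. So Route and Delay are independent.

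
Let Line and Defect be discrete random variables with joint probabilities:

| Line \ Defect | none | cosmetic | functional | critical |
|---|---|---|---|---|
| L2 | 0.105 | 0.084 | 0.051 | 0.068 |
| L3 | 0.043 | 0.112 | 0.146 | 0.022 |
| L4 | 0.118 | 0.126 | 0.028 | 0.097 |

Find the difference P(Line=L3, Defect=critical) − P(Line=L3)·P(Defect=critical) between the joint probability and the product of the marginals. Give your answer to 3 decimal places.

-0.038

P(Line=L3) = 0.043 + 0.112 + 0.146 + 0.022 = 0.323.
P(Defect=critical) = 0.068 + 0.022 + 0.097 = 0.187.
P(Line=L3, Defect=critical) − P(Line=L3)P(Defect=critical) = 0.022 − 0.323×0.187 = -0.038.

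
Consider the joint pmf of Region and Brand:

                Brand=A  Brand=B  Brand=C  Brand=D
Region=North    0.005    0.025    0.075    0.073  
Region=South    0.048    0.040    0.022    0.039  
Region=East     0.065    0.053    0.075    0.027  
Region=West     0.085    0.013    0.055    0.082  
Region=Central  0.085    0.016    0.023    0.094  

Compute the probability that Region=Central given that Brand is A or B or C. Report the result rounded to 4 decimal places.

P(Brand=A) = 0.005 + 0.048 + 0.065 + 0.085 + 0.085 = 0.288.
P(Brand=B) = 0.025 + 0.040 + 0.053 + 0.013 + 0.016 = 0.147.
P(Brand=C) = 0.075 + 0.022 + 0.075 + 0.055 + 0.023 = 0.250.
P(Brand ∈ {A, B, C}) = 0.288 + 0.147 + 0.250 = 0.685; P(Region=Central, Brand ∈ {A, B, C}) = 0.085 + 0.016 + 0.023 = 0.124.
P(Region=Central | Brand ∈ {A, B, C}) = 0.124/0.685 = 0.1810.

0.1810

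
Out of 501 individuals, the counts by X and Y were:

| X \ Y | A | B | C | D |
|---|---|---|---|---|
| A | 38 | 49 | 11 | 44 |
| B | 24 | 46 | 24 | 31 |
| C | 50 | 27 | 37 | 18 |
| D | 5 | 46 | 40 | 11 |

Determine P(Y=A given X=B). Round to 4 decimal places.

Total with X=B: 24 + 46 + 24 + 31 = 125.
P(Y=A | X=B) = 24/125 = 0.1920.

0.1920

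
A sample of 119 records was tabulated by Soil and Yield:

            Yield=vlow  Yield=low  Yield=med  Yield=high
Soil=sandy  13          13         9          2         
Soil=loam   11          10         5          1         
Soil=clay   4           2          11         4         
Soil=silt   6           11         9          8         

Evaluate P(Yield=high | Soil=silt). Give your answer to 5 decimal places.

0.23529

Total with Soil=silt: 6 + 11 + 9 + 8 = 34.
P(Yield=high | Soil=silt) = 8/34 = 0.23529.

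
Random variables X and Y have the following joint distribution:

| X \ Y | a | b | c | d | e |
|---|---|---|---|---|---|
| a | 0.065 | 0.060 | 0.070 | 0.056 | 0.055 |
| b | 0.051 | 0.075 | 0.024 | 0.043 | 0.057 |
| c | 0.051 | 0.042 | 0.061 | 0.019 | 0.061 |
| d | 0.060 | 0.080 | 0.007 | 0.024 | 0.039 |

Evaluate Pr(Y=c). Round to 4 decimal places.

0.1620

P(Y=c) = 0.070 + 0.024 + 0.061 + 0.007 = 0.162.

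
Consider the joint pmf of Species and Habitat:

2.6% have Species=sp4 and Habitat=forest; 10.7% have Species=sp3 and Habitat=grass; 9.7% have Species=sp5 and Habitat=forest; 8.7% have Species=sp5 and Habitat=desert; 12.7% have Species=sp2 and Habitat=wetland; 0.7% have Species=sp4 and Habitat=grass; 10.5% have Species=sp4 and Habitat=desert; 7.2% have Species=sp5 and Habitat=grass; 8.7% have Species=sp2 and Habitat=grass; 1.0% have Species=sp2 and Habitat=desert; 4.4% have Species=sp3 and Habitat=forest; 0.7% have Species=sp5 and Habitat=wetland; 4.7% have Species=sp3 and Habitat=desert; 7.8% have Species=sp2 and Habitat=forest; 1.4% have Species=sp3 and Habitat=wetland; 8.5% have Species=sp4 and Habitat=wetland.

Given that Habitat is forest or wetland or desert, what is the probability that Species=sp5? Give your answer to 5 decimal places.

P(Habitat=forest) = 0.078 + 0.044 + 0.026 + 0.097 = 0.245.
P(Habitat=wetland) = 0.127 + 0.014 + 0.085 + 0.007 = 0.233.
P(Habitat=desert) = 0.010 + 0.047 + 0.105 + 0.087 = 0.249.
P(Habitat ∈ {forest, wetland, desert}) = 0.245 + 0.233 + 0.249 = 0.727; P(Species=sp5, Habitat ∈ {forest, wetland, desert}) = 0.097 + 0.007 + 0.087 = 0.191.
P(Species=sp5 | Habitat ∈ {forest, wetland, desert}) = 0.191/0.727 = 0.26272.

0.26272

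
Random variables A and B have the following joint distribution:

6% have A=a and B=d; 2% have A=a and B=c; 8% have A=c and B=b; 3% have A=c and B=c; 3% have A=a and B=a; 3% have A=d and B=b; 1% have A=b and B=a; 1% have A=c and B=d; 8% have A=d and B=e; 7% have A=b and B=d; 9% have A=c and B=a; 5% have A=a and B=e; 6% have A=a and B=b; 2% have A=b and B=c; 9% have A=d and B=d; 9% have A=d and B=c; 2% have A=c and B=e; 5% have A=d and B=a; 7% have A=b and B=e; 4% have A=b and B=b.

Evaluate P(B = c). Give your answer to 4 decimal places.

0.1600

P(B=c) = 0.02 + 0.02 + 0.03 + 0.09 = 0.16.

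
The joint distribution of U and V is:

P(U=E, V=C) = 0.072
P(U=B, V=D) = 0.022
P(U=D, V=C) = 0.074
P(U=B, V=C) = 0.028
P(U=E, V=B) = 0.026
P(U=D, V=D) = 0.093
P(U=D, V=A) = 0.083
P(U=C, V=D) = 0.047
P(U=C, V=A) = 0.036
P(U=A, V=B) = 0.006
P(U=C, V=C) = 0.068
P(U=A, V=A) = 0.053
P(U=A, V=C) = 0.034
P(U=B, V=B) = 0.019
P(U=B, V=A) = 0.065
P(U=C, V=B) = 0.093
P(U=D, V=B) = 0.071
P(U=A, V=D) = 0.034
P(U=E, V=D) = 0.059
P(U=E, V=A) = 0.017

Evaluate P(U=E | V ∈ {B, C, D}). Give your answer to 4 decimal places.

P(V=B) = 0.006 + 0.019 + 0.093 + 0.071 + 0.026 = 0.215.
P(V=C) = 0.034 + 0.028 + 0.068 + 0.074 + 0.072 = 0.276.
P(V=D) = 0.034 + 0.022 + 0.047 + 0.093 + 0.059 = 0.255.
P(V ∈ {B, C, D}) = 0.215 + 0.276 + 0.255 = 0.746; P(U=E, V ∈ {B, C, D}) = 0.026 + 0.072 + 0.059 = 0.157.
P(U=E | V ∈ {B, C, D}) = 0.157/0.746 = 0.2105.

0.2105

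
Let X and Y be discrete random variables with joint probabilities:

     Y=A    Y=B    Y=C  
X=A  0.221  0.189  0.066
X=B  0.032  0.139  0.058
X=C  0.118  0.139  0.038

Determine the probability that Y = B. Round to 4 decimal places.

0.4670

P(Y=B) = 0.189 + 0.139 + 0.139 = 0.467.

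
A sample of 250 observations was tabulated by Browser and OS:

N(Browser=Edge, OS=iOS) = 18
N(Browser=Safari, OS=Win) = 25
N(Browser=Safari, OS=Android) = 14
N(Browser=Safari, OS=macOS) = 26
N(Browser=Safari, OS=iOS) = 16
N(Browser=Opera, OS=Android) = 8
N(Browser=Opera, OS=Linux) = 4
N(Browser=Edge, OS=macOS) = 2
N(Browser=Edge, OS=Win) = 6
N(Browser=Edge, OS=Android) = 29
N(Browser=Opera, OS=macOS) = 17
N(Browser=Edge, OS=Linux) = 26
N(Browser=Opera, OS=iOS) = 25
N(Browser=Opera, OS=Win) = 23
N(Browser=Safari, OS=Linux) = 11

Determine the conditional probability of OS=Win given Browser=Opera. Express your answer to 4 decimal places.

Total with Browser=Opera: 23 + 17 + 4 + 25 + 8 = 77.
P(OS=Win | Browser=Opera) = 23/77 = 0.2987.

0.2987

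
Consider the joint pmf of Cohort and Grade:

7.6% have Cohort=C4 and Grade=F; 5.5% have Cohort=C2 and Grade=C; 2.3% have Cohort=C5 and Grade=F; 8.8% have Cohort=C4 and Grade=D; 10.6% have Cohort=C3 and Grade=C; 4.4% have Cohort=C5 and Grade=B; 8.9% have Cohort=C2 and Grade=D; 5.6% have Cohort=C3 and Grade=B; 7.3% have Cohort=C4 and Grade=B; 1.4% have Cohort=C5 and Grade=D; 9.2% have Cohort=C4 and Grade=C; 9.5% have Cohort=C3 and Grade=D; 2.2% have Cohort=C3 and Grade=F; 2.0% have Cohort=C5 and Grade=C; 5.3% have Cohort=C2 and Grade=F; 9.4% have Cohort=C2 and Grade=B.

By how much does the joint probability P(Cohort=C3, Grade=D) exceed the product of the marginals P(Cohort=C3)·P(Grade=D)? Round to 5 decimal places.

P(Cohort=C3) = 0.056 + 0.106 + 0.095 + 0.022 = 0.279.
P(Grade=D) = 0.089 + 0.095 + 0.088 + 0.014 = 0.286.
P(Cohort=C3, Grade=D) − P(Cohort=C3)P(Grade=D) = 0.095 − 0.279×0.286 = 0.01521.

0.01521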